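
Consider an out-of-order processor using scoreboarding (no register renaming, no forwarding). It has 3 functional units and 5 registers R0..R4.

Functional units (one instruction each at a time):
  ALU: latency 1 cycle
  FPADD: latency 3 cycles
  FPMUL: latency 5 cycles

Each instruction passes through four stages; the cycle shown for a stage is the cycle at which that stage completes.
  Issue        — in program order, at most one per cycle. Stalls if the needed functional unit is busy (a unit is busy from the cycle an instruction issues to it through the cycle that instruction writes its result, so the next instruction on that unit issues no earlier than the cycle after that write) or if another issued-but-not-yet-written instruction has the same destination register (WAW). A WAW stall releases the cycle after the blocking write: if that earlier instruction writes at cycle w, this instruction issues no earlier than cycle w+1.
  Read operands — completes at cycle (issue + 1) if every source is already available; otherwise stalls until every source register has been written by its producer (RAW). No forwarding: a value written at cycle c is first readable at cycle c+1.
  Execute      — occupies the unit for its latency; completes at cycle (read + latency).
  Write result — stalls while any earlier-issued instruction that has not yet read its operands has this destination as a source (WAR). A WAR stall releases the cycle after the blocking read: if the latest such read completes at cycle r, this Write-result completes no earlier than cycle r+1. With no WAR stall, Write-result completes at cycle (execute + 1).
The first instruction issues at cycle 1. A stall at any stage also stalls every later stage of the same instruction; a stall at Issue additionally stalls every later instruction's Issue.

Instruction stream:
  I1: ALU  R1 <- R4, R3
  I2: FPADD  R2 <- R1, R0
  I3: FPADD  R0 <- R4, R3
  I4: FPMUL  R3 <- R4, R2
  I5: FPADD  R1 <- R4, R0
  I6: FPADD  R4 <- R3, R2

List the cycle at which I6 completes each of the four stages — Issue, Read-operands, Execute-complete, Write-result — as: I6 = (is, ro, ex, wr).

I6 = (22, 23, 26, 27)

t=1  I1→ALU
t=2  I1 RO; I2→FPADD
t=3  I1 EX
t=4  I1 WR R1
t=5  I2 RO
t=8  I2 EX
t=9  I2 WR R2
t=10  I3→FPADD
t=11  I3 RO; I4→FPMUL
t=12  I4 RO
t=14  I3 EX
t=15  I3 WR R0
t=16  I5→FPADD
t=17  I4 EX; I5 RO
t=18  I4 WR R3
t=20  I5 EX
t=21  I5 WR R1
t=22  I6→FPADD
t=23  I6 RO
t=26  I6 EX
t=27  I6 WR R4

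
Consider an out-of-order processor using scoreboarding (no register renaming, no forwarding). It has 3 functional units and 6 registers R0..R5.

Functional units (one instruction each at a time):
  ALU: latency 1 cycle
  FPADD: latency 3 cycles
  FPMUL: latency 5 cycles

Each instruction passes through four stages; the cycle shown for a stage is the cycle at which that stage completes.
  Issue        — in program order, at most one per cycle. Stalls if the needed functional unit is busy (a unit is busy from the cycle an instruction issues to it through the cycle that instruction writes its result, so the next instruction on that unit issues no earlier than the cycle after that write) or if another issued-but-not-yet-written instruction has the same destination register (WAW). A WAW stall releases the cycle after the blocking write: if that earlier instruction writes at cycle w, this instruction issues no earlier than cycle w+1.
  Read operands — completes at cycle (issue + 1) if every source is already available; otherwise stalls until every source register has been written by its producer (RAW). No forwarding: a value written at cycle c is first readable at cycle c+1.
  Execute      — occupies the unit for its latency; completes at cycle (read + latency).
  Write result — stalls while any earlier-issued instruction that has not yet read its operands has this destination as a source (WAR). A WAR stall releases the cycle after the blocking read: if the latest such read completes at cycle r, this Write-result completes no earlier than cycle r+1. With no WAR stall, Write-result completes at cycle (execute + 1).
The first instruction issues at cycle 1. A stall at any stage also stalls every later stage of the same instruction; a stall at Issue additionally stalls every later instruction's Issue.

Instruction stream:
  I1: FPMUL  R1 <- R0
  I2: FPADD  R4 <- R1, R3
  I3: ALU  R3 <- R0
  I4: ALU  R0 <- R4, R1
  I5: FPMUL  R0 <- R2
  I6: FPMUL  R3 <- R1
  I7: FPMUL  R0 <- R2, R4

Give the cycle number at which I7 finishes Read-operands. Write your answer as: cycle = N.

cycle = 34

[1] I1 issues→FPMUL
[2] I1 reads · I2 issues→FPADD
[3] I3 issues→ALU
[4] I3 reads
[5] I3 exec-done
[7] I1 exec-done
[8] I1 writes R1
[9] I2 reads
[10] I3 writes R3
[11] I4 issues→ALU
[12] I2 exec-done
[13] I2 writes R4
[14] I4 reads
[15] I4 exec-done
[16] I4 writes R0
[17] I5 issues→FPMUL
[18] I5 reads
[23] I5 exec-done
[24] I5 writes R0
[25] I6 issues→FPMUL
[26] I6 reads
[31] I6 exec-done
[32] I6 writes R3
[33] I7 issues→FPMUL
[34] I7 reads
[39] I7 exec-done
[40] I7 writes R0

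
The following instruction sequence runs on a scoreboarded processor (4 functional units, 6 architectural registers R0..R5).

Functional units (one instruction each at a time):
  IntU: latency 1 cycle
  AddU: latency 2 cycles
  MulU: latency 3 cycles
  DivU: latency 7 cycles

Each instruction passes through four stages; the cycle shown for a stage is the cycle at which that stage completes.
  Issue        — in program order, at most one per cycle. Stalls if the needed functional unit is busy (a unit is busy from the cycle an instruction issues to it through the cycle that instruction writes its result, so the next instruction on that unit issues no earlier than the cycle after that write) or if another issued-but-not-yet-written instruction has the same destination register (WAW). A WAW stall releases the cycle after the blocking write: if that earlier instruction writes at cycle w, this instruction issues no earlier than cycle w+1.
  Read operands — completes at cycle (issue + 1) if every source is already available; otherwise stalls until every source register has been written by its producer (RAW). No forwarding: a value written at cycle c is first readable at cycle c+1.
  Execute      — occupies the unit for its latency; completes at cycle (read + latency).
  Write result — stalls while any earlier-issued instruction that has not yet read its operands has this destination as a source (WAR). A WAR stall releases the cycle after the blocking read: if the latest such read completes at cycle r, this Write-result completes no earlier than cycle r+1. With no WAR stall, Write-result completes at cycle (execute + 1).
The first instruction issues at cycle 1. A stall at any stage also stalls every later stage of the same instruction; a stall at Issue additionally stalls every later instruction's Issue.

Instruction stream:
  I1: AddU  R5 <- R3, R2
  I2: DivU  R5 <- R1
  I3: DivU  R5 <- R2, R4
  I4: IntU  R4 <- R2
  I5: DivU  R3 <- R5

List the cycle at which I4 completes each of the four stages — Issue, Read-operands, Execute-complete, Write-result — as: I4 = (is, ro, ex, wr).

I4 = (17, 18, 19, 20)

cycle 1: I1→AddU
cycle 2: I1 RO
cycle 4: I1 EX
cycle 5: I1 WR R5
cycle 6: I2→DivU
cycle 7: I2 RO
cycle 14: I2 EX
cycle 15: I2 WR R5
cycle 16: I3→DivU
cycle 17: I3 RO, I4→IntU
cycle 18: I4 RO
cycle 19: I4 EX
cycle 20: I4 WR R4
cycle 24: I3 EX
cycle 25: I3 WR R5
cycle 26: I5→DivU
cycle 27: I5 RO
cycle 34: I5 EX
cycle 35: I5 WR R3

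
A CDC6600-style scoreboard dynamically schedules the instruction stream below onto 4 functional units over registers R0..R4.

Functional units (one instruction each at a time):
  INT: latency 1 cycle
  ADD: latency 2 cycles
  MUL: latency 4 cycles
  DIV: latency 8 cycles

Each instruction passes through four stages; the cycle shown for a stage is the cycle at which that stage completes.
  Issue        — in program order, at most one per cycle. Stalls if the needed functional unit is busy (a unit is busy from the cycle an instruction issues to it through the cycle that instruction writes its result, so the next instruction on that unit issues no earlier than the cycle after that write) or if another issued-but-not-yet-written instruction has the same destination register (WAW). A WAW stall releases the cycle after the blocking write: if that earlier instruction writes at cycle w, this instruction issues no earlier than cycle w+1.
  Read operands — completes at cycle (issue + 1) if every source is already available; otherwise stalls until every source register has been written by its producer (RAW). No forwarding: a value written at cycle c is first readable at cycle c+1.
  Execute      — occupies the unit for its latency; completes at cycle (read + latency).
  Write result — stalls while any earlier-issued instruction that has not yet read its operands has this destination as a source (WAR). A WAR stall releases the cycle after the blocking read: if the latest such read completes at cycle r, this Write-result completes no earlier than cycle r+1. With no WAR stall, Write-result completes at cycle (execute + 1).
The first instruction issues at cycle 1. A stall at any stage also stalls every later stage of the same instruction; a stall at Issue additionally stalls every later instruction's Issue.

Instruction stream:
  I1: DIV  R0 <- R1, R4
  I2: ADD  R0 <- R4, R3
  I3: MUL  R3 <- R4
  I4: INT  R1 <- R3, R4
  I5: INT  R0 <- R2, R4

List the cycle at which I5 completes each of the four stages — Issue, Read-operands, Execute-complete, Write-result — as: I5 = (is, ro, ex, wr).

I1 -> (1, 2, 10, 11)
I2 -> (12, 13, 15, 16)  // WAW R0: wait I1 write@11
I3 -> (13, 14, 18, 19)
I4 -> (14, 20, 21, 22)  // RAW R3: wait I3 write@19
I5 -> (23, 24, 25, 26)  // struct: INT busy until I4 writes@22

I5 = (23, 24, 25, 26)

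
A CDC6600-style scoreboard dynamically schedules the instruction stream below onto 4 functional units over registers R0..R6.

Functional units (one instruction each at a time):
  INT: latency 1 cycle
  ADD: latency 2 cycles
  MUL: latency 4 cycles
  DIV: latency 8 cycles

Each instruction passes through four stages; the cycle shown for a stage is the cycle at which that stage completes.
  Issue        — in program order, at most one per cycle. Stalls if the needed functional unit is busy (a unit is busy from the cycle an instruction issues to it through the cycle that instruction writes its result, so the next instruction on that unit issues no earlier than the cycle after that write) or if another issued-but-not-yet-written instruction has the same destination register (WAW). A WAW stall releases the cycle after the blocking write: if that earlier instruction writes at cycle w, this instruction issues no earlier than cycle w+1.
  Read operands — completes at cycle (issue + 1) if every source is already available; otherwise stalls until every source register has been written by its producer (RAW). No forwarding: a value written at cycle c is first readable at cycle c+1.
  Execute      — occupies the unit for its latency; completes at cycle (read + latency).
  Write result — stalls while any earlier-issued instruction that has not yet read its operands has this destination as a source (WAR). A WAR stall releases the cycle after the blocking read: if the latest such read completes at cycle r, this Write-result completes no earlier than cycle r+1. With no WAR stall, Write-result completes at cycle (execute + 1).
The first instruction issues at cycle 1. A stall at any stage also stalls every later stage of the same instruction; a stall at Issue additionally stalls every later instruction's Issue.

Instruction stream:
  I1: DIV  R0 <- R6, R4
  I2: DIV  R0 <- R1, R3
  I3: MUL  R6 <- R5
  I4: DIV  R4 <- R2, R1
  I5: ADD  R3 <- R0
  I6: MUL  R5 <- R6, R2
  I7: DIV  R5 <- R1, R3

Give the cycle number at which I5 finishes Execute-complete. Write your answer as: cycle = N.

c1: I1→DIV
c2: I1 RO
c10: I1 EX
c11: I1 WR R0
c12: I2→DIV
c13: I2 RO | I3→MUL
c14: I3 RO
c18: I3 EX
c19: I3 WR R6
c21: I2 EX
c22: I2 WR R0
c23: I4→DIV
c24: I4 RO | I5→ADD
c25: I5 RO | I6→MUL
c26: I6 RO
c27: I5 EX
c28: I5 WR R3
c30: I6 EX
c31: I6 WR R5
c32: I4 EX
c33: I4 WR R4
c34: I7→DIV
c35: I7 RO
c43: I7 EX
c44: I7 WR R5

cycle = 27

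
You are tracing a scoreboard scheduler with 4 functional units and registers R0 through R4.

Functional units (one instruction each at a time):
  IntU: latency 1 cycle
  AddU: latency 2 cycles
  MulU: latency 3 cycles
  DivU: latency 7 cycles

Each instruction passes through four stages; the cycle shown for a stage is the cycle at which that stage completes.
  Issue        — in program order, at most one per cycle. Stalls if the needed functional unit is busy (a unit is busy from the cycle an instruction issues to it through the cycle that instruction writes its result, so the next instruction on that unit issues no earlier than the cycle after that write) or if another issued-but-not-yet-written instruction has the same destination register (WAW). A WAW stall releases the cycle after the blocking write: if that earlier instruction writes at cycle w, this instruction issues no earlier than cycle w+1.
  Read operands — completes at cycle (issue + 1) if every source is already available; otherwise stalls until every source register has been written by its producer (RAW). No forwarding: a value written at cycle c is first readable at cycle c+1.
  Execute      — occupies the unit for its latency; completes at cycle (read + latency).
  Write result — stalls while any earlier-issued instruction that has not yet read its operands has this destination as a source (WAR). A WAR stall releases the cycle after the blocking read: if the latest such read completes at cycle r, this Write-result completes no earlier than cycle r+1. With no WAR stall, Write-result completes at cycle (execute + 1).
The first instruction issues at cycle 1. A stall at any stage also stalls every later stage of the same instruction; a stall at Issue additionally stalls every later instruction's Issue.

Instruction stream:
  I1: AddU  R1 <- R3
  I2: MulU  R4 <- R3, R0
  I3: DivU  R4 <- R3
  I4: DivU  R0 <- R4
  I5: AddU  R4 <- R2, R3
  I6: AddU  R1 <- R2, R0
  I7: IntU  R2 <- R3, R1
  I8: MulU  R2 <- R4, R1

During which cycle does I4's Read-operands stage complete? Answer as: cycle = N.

I1: IS=1 RO=2 EX=4 WR=5
I2: IS=2 RO=3 EX=6 WR=7
I3: IS=8 RO=9 EX=16 WR=17  [WAW R4: wait I2 write@7]
I4: IS=18 RO=19 EX=26 WR=27  [struct: DivU busy until I3 writes@17]
I5: IS=19 RO=20 EX=22 WR=23
I6: IS=24 RO=28 EX=30 WR=31  [struct: AddU busy until I5 writes@23; RAW R0: wait I4 write@27]
I7: IS=25 RO=32 EX=33 WR=34  [RAW R1: wait I6 write@31]
I8: IS=35 RO=36 EX=39 WR=40  [WAW R2: wait I7 write@34]

cycle = 19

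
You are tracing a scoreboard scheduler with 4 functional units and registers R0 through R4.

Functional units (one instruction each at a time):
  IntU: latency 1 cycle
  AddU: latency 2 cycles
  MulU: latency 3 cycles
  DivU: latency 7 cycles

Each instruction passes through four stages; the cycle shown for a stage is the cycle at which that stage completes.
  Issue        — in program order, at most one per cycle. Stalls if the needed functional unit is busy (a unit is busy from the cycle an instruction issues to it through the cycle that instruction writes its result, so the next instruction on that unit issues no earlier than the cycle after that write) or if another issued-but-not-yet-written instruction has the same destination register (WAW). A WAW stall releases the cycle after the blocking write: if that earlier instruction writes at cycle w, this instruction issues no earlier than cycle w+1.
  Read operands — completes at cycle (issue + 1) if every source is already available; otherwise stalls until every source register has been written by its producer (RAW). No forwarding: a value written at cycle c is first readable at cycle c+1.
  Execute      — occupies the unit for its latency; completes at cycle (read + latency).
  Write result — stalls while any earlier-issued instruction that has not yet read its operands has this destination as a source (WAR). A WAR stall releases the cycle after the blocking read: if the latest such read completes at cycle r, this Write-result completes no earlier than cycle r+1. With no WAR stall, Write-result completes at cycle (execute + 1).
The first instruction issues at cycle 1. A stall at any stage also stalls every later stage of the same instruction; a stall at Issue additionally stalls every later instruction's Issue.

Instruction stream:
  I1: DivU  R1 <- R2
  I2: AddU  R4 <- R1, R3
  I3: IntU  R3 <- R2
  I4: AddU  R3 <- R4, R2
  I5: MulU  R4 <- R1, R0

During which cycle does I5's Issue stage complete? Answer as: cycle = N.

cycle = 16

  I1 | 1 | 2 | 9 | 10
  I2 | 2 | 11 | 13 | 14   RAW R1: wait I1 write@10
  I3 | 3 | 4 | 5 | 12   WAR R3: wait I2 read@11
  I4 | 15 | 16 | 18 | 19   struct: AddU busy until I2 writes@14
  I5 | 16 | 17 | 20 | 21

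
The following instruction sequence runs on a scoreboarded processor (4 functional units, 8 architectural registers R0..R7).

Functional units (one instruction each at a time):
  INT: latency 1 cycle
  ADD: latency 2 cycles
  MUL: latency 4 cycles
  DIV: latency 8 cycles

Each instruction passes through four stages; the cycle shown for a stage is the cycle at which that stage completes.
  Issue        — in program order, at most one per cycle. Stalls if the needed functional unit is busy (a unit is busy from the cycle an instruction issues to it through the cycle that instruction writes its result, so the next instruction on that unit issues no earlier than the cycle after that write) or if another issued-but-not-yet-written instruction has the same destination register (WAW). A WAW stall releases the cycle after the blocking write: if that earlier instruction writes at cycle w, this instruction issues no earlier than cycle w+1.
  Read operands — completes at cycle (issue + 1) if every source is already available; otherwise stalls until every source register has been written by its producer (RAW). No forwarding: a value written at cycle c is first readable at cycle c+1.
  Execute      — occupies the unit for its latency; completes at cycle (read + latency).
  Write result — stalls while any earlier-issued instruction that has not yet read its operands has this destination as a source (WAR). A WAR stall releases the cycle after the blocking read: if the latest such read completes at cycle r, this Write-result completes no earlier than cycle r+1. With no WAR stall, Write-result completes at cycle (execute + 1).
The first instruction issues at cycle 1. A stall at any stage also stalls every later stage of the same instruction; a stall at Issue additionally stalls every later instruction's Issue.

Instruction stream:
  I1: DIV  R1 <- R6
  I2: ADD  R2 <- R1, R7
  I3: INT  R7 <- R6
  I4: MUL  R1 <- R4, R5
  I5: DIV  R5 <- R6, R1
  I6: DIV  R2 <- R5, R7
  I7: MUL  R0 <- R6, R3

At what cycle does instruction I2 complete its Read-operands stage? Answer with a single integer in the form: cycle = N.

[1] I1→DIV
[2] I1 RO; I2→ADD
[3] I3→INT
[4] I3 RO
[5] I3 EX
[10] I1 EX
[11] I1 WR R1
[12] I2 RO; I4→MUL
[13] I3 WR R7; I4 RO; I5→DIV
[14] I2 EX
[15] I2 WR R2
[17] I4 EX
[18] I4 WR R1
[19] I5 RO
[27] I5 EX
[28] I5 WR R5
[29] I6→DIV
[30] I6 RO; I7→MUL
[31] I7 RO
[35] I7 EX
[36] I7 WR R0
[38] I6 EX
[39] I6 WR R2

cycle = 12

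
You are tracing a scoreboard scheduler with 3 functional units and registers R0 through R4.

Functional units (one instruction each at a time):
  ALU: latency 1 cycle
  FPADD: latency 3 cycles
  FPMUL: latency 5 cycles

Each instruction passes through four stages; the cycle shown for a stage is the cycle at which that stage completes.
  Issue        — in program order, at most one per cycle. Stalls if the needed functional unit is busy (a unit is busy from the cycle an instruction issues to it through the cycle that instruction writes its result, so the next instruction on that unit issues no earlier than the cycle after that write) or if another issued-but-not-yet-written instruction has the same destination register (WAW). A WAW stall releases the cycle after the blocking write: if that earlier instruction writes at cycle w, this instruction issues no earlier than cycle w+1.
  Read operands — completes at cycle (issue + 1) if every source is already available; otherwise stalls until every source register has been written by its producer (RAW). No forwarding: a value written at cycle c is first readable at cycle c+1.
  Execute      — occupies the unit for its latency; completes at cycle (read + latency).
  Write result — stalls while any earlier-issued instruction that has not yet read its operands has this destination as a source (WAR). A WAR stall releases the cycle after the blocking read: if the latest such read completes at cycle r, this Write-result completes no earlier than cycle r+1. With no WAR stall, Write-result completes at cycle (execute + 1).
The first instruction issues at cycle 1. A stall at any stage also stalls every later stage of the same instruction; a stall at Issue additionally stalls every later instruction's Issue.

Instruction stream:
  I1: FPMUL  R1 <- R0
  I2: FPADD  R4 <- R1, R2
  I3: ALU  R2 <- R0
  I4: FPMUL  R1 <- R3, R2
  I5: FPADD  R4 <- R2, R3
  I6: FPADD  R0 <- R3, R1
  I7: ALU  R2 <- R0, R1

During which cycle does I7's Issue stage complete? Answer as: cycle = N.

cycle = 21

cycle 1: I1 issues→FPMUL
cycle 2: I1 reads | I2 issues→FPADD
cycle 3: I3 issues→ALU
cycle 4: I3 reads
cycle 5: I3 exec-done
cycle 7: I1 exec-done
cycle 8: I1 writes R1
cycle 9: I2 reads | I4 issues→FPMUL
cycle 10: I3 writes R2
cycle 11: I4 reads
cycle 12: I2 exec-done
cycle 13: I2 writes R4
cycle 14: I5 issues→FPADD
cycle 15: I5 reads
cycle 16: I4 exec-done
cycle 17: I4 writes R1
cycle 18: I5 exec-done
cycle 19: I5 writes R4
cycle 20: I6 issues→FPADD
cycle 21: I6 reads | I7 issues→ALU
cycle 24: I6 exec-done
cycle 25: I6 writes R0
cycle 26: I7 reads
cycle 27: I7 exec-done
cycle 28: I7 writes R2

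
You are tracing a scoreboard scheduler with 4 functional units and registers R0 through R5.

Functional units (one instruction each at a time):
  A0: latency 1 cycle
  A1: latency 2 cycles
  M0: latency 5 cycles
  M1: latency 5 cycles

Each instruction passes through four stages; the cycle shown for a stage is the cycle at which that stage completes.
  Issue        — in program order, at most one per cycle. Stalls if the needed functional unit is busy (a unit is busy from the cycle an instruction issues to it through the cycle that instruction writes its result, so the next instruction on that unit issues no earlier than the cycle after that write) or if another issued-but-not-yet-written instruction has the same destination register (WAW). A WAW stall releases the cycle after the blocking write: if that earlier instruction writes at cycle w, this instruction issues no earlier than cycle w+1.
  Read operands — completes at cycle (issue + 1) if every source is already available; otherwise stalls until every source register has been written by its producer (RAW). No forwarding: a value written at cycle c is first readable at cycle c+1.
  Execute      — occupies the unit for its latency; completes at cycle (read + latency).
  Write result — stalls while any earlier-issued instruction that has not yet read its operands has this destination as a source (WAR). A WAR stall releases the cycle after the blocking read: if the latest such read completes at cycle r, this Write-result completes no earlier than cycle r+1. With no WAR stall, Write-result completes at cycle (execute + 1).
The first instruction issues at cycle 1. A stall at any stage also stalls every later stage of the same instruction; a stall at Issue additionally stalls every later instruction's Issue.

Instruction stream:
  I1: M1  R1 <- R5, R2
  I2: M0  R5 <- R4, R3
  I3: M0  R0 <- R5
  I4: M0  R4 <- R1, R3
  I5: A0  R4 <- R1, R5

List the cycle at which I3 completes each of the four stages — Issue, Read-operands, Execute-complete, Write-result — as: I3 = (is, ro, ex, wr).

I3 = (10, 11, 16, 17)

  I1 | 1 | 2 | 7 | 8
  I2 | 2 | 3 | 8 | 9
  I3 | 10 | 11 | 16 | 17   struct: M0 busy until I2 writes@9
  I4 | 18 | 19 | 24 | 25   struct: M0 busy until I3 writes@17
  I5 | 26 | 27 | 28 | 29   WAW R4: wait I4 write@25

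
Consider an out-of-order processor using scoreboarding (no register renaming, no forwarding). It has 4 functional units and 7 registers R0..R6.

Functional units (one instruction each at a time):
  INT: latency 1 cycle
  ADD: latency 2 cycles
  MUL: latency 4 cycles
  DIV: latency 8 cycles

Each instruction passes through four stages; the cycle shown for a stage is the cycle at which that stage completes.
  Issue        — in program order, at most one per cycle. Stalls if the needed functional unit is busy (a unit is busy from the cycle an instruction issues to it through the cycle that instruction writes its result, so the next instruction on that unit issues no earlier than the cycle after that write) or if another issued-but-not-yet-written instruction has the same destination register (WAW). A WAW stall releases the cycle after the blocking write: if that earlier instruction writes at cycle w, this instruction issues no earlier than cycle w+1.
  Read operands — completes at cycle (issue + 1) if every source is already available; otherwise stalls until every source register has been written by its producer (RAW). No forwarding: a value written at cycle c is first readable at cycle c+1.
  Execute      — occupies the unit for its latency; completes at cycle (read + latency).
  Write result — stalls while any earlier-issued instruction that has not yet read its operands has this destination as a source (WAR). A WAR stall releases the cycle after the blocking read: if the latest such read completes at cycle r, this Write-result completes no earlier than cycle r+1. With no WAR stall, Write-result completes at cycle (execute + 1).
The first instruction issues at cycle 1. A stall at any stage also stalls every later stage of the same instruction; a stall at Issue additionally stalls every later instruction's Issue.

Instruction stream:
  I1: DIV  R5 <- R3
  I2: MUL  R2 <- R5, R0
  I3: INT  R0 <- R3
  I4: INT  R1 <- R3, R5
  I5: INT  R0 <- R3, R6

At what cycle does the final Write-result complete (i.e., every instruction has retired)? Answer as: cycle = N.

cycle = 21

I1  is:1  ro:2  ex:10  wr:11
I2  is:2  ro:12  ex:16  wr:17  — RAW R5: wait I1 write@11
I3  is:3  ro:4  ex:5  wr:13  — WAR R0: wait I2 read@12
I4  is:14  ro:15  ex:16  wr:17  — struct: INT busy until I3 writes@13
I5  is:18  ro:19  ex:20  wr:21  — struct: INT busy until I4 writes@17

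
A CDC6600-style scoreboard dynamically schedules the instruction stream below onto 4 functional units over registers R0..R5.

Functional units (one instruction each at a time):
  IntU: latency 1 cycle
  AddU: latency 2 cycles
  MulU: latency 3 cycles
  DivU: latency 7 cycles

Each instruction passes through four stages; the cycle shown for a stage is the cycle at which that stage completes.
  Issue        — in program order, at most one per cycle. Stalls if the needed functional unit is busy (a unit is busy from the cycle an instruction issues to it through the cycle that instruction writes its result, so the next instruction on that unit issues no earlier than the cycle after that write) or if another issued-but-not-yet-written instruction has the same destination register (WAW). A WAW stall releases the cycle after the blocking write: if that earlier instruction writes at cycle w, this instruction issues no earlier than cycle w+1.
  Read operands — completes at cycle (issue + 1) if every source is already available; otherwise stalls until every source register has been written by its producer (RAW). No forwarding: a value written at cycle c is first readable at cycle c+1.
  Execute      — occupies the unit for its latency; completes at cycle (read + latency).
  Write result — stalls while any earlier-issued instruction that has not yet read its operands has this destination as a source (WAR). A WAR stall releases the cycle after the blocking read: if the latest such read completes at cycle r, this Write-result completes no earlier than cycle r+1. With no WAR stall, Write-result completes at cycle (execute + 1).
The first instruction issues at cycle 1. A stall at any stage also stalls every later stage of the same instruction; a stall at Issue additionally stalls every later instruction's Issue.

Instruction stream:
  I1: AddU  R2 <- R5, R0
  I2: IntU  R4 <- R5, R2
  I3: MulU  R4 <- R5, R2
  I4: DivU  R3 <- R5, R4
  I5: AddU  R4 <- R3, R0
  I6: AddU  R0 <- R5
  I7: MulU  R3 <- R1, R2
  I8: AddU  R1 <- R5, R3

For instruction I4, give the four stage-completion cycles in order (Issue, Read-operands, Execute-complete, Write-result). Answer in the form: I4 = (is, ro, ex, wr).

t=1  I1→AddU
t=2  I1 RO; I2→IntU
t=4  I1 EX
t=5  I1 WR R2
t=6  I2 RO
t=7  I2 EX
t=8  I2 WR R4
t=9  I3→MulU
t=10  I3 RO; I4→DivU
t=13  I3 EX
t=14  I3 WR R4
t=15  I4 RO; I5→AddU
t=22  I4 EX
t=23  I4 WR R3
t=24  I5 RO
t=26  I5 EX
t=27  I5 WR R4
t=28  I6→AddU
t=29  I6 RO; I7→MulU
t=30  I7 RO
t=31  I6 EX
t=32  I6 WR R0
t=33  I7 EX; I8→AddU
t=34  I7 WR R3
t=35  I8 RO
t=37  I8 EX
t=38  I8 WR R1

I4 = (10, 15, 22, 23)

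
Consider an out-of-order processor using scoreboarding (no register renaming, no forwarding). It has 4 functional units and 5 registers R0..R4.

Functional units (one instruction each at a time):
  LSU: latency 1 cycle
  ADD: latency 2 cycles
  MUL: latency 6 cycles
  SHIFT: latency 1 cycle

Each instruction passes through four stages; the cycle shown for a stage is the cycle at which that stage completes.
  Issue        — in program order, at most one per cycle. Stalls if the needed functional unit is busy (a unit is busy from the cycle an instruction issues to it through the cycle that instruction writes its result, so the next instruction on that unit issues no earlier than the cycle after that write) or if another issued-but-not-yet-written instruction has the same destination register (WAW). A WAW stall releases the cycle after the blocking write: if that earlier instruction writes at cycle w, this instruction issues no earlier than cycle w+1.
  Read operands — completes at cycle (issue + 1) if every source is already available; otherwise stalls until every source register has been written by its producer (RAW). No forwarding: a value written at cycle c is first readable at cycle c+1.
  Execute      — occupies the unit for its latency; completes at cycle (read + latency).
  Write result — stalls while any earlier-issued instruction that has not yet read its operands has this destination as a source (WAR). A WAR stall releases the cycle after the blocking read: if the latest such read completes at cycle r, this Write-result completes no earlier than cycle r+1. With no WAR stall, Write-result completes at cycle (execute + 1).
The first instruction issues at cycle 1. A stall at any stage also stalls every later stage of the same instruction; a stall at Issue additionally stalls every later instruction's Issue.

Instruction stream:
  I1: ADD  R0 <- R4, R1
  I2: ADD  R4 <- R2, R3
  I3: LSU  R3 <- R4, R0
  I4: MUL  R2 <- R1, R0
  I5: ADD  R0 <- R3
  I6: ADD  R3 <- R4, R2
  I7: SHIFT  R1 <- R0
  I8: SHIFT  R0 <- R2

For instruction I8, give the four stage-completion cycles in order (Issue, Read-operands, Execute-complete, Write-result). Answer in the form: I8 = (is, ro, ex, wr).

c1: issue I1 (ADD)
c2: I1 read-ops
c4: I1 finished on ADD
c5: I1→R0
c6: issue I2 (ADD)
c7: I2 read-ops | issue I3 (LSU)
c8: issue I4 (MUL)
c9: I2 finished on ADD | I4 read-ops
c10: I2→R4
c11: I3 read-ops | issue I5 (ADD)
c12: I3 finished on LSU
c13: I3→R3
c14: I5 read-ops
c15: I4 finished on MUL
c16: I4→R2 | I5 finished on ADD
c17: I5→R0
c18: issue I6 (ADD)
c19: I6 read-ops | issue I7 (SHIFT)
c20: I7 read-ops
c21: I6 finished on ADD | I7 finished on SHIFT
c22: I6→R3 | I7→R1
c23: issue I8 (SHIFT)
c24: I8 read-ops
c25: I8 finished on SHIFT
c26: I8→R0

I8 = (23, 24, 25, 26)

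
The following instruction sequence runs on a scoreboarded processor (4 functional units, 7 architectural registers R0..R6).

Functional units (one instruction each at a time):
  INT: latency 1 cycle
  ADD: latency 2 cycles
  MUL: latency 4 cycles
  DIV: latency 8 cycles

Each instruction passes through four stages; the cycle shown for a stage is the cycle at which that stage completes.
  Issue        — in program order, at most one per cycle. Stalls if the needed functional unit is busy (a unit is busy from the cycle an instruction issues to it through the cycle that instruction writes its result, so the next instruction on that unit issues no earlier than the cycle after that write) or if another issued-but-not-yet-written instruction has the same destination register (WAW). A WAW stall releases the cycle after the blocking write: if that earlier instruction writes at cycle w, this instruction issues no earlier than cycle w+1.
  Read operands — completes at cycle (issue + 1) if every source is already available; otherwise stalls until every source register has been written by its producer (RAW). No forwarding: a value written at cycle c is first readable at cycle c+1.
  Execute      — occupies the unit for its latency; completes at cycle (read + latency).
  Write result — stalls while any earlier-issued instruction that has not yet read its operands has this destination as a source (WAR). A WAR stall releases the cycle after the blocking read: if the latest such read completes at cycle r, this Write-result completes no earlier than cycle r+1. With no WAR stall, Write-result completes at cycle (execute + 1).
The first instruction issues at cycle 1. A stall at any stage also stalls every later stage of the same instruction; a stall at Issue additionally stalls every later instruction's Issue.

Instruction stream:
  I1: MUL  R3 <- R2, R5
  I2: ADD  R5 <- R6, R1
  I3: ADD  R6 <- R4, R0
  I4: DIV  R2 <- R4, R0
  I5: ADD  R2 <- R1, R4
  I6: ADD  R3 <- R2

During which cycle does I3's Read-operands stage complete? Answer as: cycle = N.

cycle = 8

c1: issue I1 (MUL)
c2: I1 read-ops | issue I2 (ADD)
c3: I2 read-ops
c5: I2 finished on ADD
c6: I1 finished on MUL | I2→R5
c7: I1→R3 | issue I3 (ADD)
c8: I3 read-ops | issue I4 (DIV)
c9: I4 read-ops
c10: I3 finished on ADD
c11: I3→R6
c17: I4 finished on DIV
c18: I4→R2
c19: issue I5 (ADD)
c20: I5 read-ops
c22: I5 finished on ADD
c23: I5→R2
c24: issue I6 (ADD)
c25: I6 read-ops
c27: I6 finished on ADD
c28: I6→R3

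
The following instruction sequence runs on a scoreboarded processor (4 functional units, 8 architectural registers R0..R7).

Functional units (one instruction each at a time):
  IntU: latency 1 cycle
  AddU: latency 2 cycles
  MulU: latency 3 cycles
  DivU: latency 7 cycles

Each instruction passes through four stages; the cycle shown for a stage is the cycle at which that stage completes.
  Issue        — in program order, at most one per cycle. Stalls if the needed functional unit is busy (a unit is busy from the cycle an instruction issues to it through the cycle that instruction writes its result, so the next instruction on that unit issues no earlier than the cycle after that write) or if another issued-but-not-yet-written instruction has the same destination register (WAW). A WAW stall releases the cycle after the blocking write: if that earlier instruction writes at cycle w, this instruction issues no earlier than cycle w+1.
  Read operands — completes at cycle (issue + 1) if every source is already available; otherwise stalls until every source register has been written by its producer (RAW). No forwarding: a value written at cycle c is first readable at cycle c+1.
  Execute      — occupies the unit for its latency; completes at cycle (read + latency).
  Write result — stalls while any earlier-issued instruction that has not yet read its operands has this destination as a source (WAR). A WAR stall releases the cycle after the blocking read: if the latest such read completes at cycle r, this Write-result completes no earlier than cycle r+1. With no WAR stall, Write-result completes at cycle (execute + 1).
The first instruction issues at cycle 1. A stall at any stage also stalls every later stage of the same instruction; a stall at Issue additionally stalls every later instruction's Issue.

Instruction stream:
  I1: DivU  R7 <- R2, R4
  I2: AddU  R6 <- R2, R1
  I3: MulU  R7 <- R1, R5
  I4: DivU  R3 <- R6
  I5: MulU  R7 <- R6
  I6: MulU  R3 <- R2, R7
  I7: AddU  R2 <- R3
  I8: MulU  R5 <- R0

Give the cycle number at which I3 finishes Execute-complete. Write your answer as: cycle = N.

[1] I1 issues→DivU
[2] I1 reads | I2 issues→AddU
[3] I2 reads
[5] I2 exec-done
[6] I2 writes R6
[9] I1 exec-done
[10] I1 writes R7
[11] I3 issues→MulU
[12] I3 reads | I4 issues→DivU
[13] I4 reads
[15] I3 exec-done
[16] I3 writes R7
[17] I5 issues→MulU
[18] I5 reads
[20] I4 exec-done
[21] I4 writes R3 | I5 exec-done
[22] I5 writes R7
[23] I6 issues→MulU
[24] I6 reads | I7 issues→AddU
[27] I6 exec-done
[28] I6 writes R3
[29] I7 reads | I8 issues→MulU
[30] I8 reads
[31] I7 exec-done
[32] I7 writes R2
[33] I8 exec-done
[34] I8 writes R5

cycle = 15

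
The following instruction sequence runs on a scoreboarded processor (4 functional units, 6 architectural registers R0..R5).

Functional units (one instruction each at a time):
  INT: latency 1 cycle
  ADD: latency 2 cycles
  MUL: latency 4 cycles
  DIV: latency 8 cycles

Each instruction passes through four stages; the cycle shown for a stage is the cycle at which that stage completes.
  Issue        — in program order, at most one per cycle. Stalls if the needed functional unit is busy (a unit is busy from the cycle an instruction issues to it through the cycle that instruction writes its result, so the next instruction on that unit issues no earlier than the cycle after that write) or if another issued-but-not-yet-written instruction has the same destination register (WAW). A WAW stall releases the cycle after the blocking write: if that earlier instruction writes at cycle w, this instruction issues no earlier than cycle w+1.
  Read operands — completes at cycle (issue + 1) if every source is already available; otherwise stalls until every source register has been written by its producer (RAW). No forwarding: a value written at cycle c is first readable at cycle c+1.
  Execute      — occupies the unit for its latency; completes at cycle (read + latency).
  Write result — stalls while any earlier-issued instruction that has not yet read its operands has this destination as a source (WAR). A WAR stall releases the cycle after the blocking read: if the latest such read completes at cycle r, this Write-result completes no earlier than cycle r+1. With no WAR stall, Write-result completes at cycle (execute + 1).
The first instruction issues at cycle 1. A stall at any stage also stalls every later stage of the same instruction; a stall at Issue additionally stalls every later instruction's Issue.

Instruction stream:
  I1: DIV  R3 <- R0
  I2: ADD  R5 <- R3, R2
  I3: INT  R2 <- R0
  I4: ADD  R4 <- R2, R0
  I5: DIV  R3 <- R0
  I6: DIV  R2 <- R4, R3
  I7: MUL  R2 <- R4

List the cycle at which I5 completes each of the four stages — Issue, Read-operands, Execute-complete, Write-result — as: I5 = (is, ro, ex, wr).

I5 = (17, 18, 26, 27)

I1 -> (1, 2, 10, 11)
I2 -> (2, 12, 14, 15)  // RAW R3: wait I1 write@11
I3 -> (3, 4, 5, 13)  // WAR R2: wait I2 read@12
I4 -> (16, 17, 19, 20)  // struct: ADD busy until I2 writes@15
I5 -> (17, 18, 26, 27)
I6 -> (28, 29, 37, 38)  // struct: DIV busy until I5 writes@27
I7 -> (39, 40, 44, 45)  // WAW R2: wait I6 write@38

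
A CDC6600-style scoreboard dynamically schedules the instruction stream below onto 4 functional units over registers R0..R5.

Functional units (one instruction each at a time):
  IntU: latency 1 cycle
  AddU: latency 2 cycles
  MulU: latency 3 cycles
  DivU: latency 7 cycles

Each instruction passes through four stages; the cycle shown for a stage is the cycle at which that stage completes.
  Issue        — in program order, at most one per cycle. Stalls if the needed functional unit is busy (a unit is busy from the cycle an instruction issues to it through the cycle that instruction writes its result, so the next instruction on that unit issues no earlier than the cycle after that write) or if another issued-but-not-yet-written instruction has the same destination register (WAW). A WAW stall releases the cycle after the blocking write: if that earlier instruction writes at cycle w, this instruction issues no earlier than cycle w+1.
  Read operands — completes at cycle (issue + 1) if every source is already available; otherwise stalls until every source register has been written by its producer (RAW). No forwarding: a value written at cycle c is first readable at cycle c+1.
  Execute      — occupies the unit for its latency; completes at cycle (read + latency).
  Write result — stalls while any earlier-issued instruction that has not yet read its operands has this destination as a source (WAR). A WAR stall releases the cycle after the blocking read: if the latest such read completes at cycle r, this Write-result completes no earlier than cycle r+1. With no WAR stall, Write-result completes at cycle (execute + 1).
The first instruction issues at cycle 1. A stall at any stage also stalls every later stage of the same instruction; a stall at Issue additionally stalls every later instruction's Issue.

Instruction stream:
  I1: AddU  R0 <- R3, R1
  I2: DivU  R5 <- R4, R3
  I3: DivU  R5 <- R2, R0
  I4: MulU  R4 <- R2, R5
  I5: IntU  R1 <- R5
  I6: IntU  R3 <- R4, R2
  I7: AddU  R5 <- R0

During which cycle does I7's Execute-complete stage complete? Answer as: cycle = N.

t=1  I1 issues→AddU
t=2  I1 reads; I2 issues→DivU
t=3  I2 reads
t=4  I1 exec-done
t=5  I1 writes R0
t=10  I2 exec-done
t=11  I2 writes R5
t=12  I3 issues→DivU
t=13  I3 reads; I4 issues→MulU
t=14  I5 issues→IntU
t=20  I3 exec-done
t=21  I3 writes R5
t=22  I4 reads; I5 reads
t=23  I5 exec-done
t=24  I5 writes R1
t=25  I4 exec-done; I6 issues→IntU
t=26  I4 writes R4; I7 issues→AddU
t=27  I6 reads; I7 reads
t=28  I6 exec-done
t=29  I6 writes R3; I7 exec-done
t=30  I7 writes R5

cycle = 29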